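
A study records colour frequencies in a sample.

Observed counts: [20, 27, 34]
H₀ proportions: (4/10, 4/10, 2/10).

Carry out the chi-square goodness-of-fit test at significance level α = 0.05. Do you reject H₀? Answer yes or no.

n = 81; E_i = n·p_i = [32.40, 32.40, 16.20]
χ² = (20−32.40)²/32.40 + (27−32.40)²/32.40 + (34−16.20)²/16.20 = 25.2037
df = 2
p-value (upper-tail) = 0.00000
At α=0.05: p < α → reject H₀

reject H₀: yes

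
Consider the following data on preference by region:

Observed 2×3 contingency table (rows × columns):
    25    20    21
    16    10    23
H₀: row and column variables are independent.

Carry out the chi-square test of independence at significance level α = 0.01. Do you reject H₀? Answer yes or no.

reject H₀: no

Row totals [66, 49], col totals [41, 30, 44], n=115
χ² = (25−23.53)²/23.53 + (20−17.22)²/17.22 + (21−25.25)²/25.25 + (16−17.47)²/17.47 + (10−12.78)²/12.78 + (23−18.75)²/18.75 = 2.9513
df = 2
p-value (upper-tail) = 0.22863
At α=0.01: p ≥ α → fail to reject H₀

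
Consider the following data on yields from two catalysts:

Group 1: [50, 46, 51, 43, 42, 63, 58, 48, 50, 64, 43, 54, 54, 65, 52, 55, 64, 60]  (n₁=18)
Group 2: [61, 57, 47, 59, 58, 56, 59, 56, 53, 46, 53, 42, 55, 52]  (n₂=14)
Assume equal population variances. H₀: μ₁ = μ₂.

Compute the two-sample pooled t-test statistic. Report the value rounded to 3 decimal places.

test statistic = -0.171

x̄₁=53.444, s₁=7.594, n₁=18
x̄₂=53.857, s₂=5.517, n₂=14
s_p² = [17·7.594² + 13·5.517²]/30 = 45.8720
SE = √(s_p²·(1/18+1/14)) = 2.4135
t = (53.444−53.857)/2.4135 = -0.1710
df = 30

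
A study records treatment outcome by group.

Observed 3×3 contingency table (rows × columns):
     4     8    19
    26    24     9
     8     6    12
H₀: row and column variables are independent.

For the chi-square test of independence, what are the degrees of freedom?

df = (r−1)(c−1) = (3−1)·(3−1) = 4

degrees of freedom = 4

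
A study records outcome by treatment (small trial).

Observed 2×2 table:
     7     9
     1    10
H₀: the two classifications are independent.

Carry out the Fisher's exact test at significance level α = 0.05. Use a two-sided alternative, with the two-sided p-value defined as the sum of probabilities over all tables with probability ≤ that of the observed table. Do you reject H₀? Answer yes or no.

Margins: r₁=16, r₂=11, c₁=8, c₂=19, n=27
p_obs = C(16,7)·C(11,1)/C(27,8); sum pmf over tables with pmf ≤ p_obs
p-value (two-sided) = 0.08990
At α=0.05: p ≥ α → fail to reject H₀

reject H₀: no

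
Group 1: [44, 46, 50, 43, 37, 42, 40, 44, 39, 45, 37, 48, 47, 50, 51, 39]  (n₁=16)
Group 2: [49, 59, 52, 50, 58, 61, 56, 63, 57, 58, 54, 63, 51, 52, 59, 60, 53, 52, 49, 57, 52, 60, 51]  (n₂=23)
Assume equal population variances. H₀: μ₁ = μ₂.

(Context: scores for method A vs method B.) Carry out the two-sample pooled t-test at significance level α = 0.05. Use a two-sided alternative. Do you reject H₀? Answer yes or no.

x̄₁=43.875, s₁=4.617, n₁=16
x̄₂=55.478, s₂=4.461, n₂=23
s_p² = [15·4.617² + 22·4.461²]/37 = 20.4727
SE = √(s_p²·(1/16+1/23)) = 1.4730
t = (43.875−55.478)/1.4730 = -7.8774
df = 37
p-value (two-sided) = 0.00000
At α=0.05: p < α → reject H₀

reject H₀: yes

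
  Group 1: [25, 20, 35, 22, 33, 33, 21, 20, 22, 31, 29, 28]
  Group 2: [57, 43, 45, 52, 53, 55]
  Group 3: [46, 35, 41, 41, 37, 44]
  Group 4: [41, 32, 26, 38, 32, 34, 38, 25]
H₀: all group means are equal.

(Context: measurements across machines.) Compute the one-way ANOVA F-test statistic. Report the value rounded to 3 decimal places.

Group means [26.58, 50.83, 40.67, 33.25], grand mean 35.438
SSB = Σnᵢ(x̄ᵢ−x̄)² = 2565.292; SSW = ΣΣ(x−x̄ᵢ)² = 814.583
MSB = 2565.292/3 = 855.0972; MSW = 814.583/28 = 29.0923
F = MSB/MSW = 29.3926
df = (3, 28)

test statistic = 29.393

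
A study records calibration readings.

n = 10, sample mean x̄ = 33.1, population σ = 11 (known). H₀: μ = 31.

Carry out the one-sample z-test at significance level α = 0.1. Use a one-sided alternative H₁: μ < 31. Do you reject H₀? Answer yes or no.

reject H₀: no

SE = σ/√n = 11/√10 = 3.4785
z = (x̄−μ₀)/SE = (33.1−31)/3.4785 = 0.6037
p-value (one-sided, H₁ less) = 0.72698
At α=0.1: p ≥ α → fail to reject H₀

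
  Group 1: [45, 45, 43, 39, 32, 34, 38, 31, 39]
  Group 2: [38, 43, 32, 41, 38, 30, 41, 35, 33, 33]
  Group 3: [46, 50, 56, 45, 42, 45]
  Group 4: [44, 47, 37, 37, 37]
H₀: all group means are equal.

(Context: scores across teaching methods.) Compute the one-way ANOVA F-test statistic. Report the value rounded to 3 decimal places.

test statistic = 6.682

Group means [38.44, 36.40, 47.33, 40.40], grand mean 39.867
SSB = Σnᵢ(x̄ᵢ−x̄)² = 474.311; SSW = ΣΣ(x−x̄ᵢ)² = 615.156
MSB = 474.311/3 = 158.1037; MSW = 615.156/26 = 23.6598
F = MSB/MSW = 6.6824
df = (3, 26)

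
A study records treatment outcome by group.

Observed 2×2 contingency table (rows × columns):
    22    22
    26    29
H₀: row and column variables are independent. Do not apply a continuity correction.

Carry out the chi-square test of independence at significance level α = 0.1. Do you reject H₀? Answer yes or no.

Row totals [44, 55], col totals [48, 51], n=99
χ² = (22−21.33)²/21.33 + (22−22.67)²/22.67 + (26−26.67)²/26.67 + (29−28.33)²/28.33 = 0.0728
df = 1
p-value (upper-tail) = 0.78731
At α=0.1: p ≥ α → fail to reject H₀

reject H₀: no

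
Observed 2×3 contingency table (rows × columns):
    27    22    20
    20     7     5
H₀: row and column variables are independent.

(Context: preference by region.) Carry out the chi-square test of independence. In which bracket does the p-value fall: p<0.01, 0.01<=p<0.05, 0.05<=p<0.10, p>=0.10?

Row totals [69, 32], col totals [47, 29, 25], n=101
χ² = (27−32.11)²/32.11 + (22−19.81)²/19.81 + (20−17.08)²/17.08 + (20−14.89)²/14.89 + (7−9.19)²/9.19 + (5−7.92)²/7.92 = 4.9050
df = 2
p-value (upper-tail) = 0.08608
→ bracket: 0.05<=p<0.10

p-value bracket: 0.05<=p<0.10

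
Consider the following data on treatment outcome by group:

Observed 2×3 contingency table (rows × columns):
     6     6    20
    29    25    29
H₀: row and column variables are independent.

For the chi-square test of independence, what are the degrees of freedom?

df = (r−1)(c−1) = (2−1)·(3−1) = 2

degrees of freedom = 2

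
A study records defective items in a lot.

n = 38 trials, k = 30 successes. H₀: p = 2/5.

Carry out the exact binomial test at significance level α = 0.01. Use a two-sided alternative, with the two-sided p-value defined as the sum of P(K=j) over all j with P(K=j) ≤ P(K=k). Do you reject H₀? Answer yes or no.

reject H₀: yes

Exact binomial: n=38, k=30, p₀=2/5=0.4000
P(X=j) = C(n,j)·p₀^j·(1−p₀)^(n−j); p = Σ P(X=j) over j with P(X=j) ≤ P(X=30)
p-value (two-sided) = 0.00000
At α=0.01: p < α → reject H₀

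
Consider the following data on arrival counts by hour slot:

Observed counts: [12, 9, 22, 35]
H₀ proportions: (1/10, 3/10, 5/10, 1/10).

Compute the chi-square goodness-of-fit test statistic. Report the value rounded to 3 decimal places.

test statistic = 113.385

n = 78; E_i = n·p_i = [7.80, 23.40, 39.00, 7.80]
χ² = (12−7.80)²/7.80 + (9−23.40)²/23.40 + (22−39.00)²/39.00 + (35−7.80)²/7.80 = 113.3846
df = 3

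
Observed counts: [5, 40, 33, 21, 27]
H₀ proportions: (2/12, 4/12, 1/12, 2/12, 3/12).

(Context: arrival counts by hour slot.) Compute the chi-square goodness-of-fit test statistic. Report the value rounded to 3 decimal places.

n = 126; E_i = n·p_i = [21.00, 42.00, 10.50, 21.00, 31.50]
χ² = (5−21.00)²/21.00 + (40−42.00)²/42.00 + (33−10.50)²/10.50 + (21−21.00)²/21.00 + (27−31.50)²/31.50 = 61.1429
df = 4

test statistic = 61.143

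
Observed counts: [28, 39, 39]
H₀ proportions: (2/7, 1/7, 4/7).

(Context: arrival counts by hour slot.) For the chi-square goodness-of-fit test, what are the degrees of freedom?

degrees of freedom = 2

df = k − 1 = 3 − 1 = 2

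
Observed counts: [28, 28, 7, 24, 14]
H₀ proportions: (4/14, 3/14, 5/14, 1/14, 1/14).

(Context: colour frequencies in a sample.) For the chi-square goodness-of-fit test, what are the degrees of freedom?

degrees of freedom = 4

df = k − 1 = 5 − 1 = 4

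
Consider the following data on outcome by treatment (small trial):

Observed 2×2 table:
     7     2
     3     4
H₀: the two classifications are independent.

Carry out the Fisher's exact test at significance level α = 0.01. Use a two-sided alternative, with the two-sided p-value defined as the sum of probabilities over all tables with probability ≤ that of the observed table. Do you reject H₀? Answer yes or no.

reject H₀: no

Margins: r₁=9, r₂=7, c₁=10, c₂=6, n=16
p_obs = C(9,7)·C(7,3)/C(16,10); sum pmf over tables with pmf ≤ p_obs
p-value (two-sided) = 0.30245
At α=0.01: p ≥ α → fail to reject H₀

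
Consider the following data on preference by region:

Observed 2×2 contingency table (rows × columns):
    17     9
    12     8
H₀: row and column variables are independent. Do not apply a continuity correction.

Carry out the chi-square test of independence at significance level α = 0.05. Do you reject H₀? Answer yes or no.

Row totals [26, 20], col totals [29, 17], n=46
χ² = (17−16.39)²/16.39 + (9−9.61)²/9.61 + (12−12.61)²/12.61 + (8−7.39)²/7.39 = 0.1407
df = 1
p-value (upper-tail) = 0.70761
At α=0.05: p ≥ α → fail to reject H₀

reject H₀: no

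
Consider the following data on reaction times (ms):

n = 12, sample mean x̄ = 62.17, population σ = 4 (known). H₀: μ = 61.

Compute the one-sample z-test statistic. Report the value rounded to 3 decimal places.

SE = σ/√n = 4/√12 = 1.1547
z = (x̄−μ₀)/SE = (62.17−61)/1.1547 = 1.0132

test statistic = 1.013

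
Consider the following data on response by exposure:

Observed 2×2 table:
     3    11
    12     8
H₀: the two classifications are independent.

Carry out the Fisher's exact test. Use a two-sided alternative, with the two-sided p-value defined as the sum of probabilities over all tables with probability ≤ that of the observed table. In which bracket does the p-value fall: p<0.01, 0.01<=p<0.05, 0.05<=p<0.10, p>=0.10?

Margins: r₁=14, r₂=20, c₁=15, c₂=19, n=34
p_obs = C(14,3)·C(20,12)/C(34,15); sum pmf over tables with pmf ≤ p_obs
p-value (two-sided) = 0.03818
→ bracket: 0.01<=p<0.05

p-value bracket: 0.01<=p<0.05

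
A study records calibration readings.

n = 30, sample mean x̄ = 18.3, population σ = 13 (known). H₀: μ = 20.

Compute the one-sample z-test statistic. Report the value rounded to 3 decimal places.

test statistic = -0.716

SE = σ/√n = 13/√30 = 2.3735
z = (x̄−μ₀)/SE = (18.3−20)/2.3735 = -0.7163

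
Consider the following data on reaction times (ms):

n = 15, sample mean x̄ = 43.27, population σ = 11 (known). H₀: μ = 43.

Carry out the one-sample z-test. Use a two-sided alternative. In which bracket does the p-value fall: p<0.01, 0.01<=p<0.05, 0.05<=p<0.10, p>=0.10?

p-value bracket: p>=0.10

SE = σ/√n = 11/√15 = 2.8402
z = (x̄−μ₀)/SE = (43.27−43)/2.8402 = 0.0951
p-value (two-sided) = 0.92426
→ bracket: p>=0.10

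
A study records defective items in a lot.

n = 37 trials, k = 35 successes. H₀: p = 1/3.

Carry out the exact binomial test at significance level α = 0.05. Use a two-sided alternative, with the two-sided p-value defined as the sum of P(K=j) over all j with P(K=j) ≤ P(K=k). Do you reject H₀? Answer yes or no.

Exact binomial: n=37, k=35, p₀=1/3=0.3333
P(X=j) = C(n,j)·p₀^j·(1−p₀)^(n−j); p = Σ P(X=j) over j with P(X=j) ≤ P(X=35)
p-value (two-sided) = 0.00000
At α=0.05: p < α → reject H₀

reject H₀: yes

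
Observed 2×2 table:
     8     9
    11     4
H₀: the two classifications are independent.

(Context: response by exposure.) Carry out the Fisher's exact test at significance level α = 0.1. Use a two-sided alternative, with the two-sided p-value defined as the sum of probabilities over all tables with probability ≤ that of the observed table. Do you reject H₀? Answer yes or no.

Margins: r₁=17, r₂=15, c₁=19, c₂=13, n=32
p_obs = C(17,8)·C(15,11)/C(32,19); sum pmf over tables with pmf ≤ p_obs
p-value (two-sided) = 0.16574
At α=0.1: p ≥ α → fail to reject H₀

reject H₀: no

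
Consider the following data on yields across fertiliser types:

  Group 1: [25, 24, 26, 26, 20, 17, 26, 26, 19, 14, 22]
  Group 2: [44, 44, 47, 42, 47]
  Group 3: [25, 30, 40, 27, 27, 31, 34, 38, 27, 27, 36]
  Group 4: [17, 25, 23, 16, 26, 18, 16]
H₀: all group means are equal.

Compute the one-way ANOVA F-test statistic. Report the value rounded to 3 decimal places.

Group means [22.27, 44.80, 31.09, 20.14], grand mean 28.000
SSB = Σnᵢ(x̄ᵢ−x̄)² = 2309.252; SSW = ΣΣ(x−x̄ᵢ)² = 576.748
MSB = 2309.252/3 = 769.7506; MSW = 576.748/30 = 19.2249
F = MSB/MSW = 40.0392
df = (3, 30)

test statistic = 40.039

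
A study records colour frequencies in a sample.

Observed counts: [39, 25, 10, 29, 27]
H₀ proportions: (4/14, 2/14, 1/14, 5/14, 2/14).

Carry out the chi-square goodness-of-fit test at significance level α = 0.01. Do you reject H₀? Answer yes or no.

reject H₀: no

n = 130; E_i = n·p_i = [37.14, 18.57, 9.29, 46.43, 18.57]
χ² = (39−37.14)²/37.14 + (25−18.57)²/18.57 + (10−9.29)²/9.29 + (29−46.43)²/46.43 + (27−18.57)²/18.57 = 12.7408
df = 4
p-value (upper-tail) = 0.01261
At α=0.01: p ≥ α → fail to reject H₀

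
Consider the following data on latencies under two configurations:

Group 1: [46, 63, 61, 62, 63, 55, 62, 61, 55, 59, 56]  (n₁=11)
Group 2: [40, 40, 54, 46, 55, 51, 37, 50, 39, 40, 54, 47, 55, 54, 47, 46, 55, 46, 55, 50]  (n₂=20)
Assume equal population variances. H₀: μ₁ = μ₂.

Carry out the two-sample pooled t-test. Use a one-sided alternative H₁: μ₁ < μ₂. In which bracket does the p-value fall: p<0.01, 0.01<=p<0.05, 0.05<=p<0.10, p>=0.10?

x̄₁=58.455, s₁=5.145, n₁=11
x̄₂=48.050, s₂=6.194, n₂=20
s_p² = [10·5.145² + 19·6.194²]/29 = 34.2647
SE = √(s_p²·(1/11+1/20)) = 2.1973
t = (58.455−48.050)/2.1973 = 4.7351
df = 29
p-value (one-sided, H₁ less) = 0.99997
→ bracket: p>=0.10

p-value bracket: p>=0.10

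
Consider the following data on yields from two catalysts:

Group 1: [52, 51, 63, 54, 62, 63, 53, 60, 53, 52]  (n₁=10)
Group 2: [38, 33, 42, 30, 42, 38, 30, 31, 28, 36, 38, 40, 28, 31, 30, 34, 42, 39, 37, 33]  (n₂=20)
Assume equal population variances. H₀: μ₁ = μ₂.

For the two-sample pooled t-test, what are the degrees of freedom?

df = n₁ + n₂ − 2 = 10 + 20 − 2 = 28

degrees of freedom = 28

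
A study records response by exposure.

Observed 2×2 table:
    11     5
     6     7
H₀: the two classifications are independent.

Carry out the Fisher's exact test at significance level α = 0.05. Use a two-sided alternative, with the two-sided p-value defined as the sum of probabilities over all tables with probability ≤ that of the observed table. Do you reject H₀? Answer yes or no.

Margins: r₁=16, r₂=13, c₁=17, c₂=12, n=29
p_obs = C(16,11)·C(13,6)/C(29,17); sum pmf over tables with pmf ≤ p_obs
p-value (two-sided) = 0.27418
At α=0.05: p ≥ α → fail to reject H₀

reject H₀: no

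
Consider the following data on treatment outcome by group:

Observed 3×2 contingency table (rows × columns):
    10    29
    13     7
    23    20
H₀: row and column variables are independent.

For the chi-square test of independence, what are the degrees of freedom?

degrees of freedom = 2

df = (r−1)(c−1) = (3−1)·(2−1) = 2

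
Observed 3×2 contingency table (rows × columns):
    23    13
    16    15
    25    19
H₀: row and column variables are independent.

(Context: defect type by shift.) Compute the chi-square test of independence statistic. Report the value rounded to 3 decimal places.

test statistic = 1.049

Row totals [36, 31, 44], col totals [64, 47], n=111
χ² = (23−20.76)²/20.76 + (13−15.24)²/15.24 + (16−17.87)²/17.87 + (15−13.13)²/13.13 + (25−25.37)²/25.37 + (19−18.63)²/18.63 = 1.0492
df = 2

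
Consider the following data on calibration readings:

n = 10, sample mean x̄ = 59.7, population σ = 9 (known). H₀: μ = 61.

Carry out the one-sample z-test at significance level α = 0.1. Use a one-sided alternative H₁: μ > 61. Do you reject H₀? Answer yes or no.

SE = σ/√n = 9/√10 = 2.8460
z = (x̄−μ₀)/SE = (59.7−61)/2.8460 = -0.4568
p-value (one-sided, H₁ greater) = 0.67608
At α=0.1: p ≥ α → fail to reject H₀

reject H₀: no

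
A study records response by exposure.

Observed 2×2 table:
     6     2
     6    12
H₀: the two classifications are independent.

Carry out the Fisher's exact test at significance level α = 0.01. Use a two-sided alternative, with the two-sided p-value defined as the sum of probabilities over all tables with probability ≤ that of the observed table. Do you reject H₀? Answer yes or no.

Margins: r₁=8, r₂=18, c₁=12, c₂=14, n=26
p_obs = C(8,6)·C(18,6)/C(26,12); sum pmf over tables with pmf ≤ p_obs
p-value (two-sided) = 0.08952
At α=0.01: p ≥ α → fail to reject H₀

reject H₀: no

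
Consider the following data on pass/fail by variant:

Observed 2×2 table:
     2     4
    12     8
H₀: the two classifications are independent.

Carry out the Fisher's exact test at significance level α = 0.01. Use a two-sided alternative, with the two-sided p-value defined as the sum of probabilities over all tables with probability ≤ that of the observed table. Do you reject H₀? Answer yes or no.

reject H₀: no

Margins: r₁=6, r₂=20, c₁=14, c₂=12, n=26
p_obs = C(6,2)·C(20,12)/C(26,14); sum pmf over tables with pmf ≤ p_obs
p-value (two-sided) = 0.36522
At α=0.01: p ≥ α → fail to reject H₀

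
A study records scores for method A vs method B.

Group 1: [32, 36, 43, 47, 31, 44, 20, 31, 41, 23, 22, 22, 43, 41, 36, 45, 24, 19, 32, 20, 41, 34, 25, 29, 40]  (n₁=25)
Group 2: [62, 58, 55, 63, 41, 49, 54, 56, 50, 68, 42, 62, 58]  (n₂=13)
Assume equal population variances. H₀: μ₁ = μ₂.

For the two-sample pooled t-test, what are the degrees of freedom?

degrees of freedom = 36

df = n₁ + n₂ − 2 = 25 + 13 − 2 = 36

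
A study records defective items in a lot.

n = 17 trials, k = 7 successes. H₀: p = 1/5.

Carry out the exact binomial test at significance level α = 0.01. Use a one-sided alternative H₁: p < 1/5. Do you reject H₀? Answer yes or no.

Exact binomial: n=17, k=7, p₀=1/5=0.2000
P(X≤7) from Σ C(n,i)·p₀^i·(1−p₀)^(n−i)
p-value (one-sided, H₁ less) = 0.98907
At α=0.01: p ≥ α → fail to reject H₀

reject H₀: no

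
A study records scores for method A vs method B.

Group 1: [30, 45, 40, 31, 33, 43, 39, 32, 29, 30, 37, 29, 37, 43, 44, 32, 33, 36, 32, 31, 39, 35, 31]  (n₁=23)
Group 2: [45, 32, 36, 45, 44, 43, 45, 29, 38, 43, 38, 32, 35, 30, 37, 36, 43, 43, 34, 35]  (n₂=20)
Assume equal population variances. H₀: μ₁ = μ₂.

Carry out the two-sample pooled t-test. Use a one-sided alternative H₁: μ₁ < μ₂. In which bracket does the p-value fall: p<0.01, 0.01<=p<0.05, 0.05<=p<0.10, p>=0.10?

p-value bracket: 0.01<=p<0.05

x̄₁=35.261, s₁=5.128, n₁=23
x̄₂=38.150, s₂=5.344, n₂=20
s_p² = [22·5.128² + 19·5.344²]/41 = 27.3411
SE = √(s_p²·(1/23+1/20)) = 1.5987
t = (35.261−38.150)/1.5987 = -1.8072
df = 41
p-value (one-sided, H₁ less) = 0.03904
→ bracket: 0.01<=p<0.05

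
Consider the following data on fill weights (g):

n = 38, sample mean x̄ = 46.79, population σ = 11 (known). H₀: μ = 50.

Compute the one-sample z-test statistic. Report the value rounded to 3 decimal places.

SE = σ/√n = 11/√38 = 1.7844
z = (x̄−μ₀)/SE = (46.79−50)/1.7844 = -1.7989

test statistic = -1.799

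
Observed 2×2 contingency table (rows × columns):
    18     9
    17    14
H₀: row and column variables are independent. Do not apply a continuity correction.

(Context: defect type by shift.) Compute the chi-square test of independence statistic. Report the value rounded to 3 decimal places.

test statistic = 0.844

Row totals [27, 31], col totals [35, 23], n=58
χ² = (18−16.29)²/16.29 + (9−10.71)²/10.71 + (17−18.71)²/18.71 + (14−12.29)²/12.29 = 0.8437
df = 1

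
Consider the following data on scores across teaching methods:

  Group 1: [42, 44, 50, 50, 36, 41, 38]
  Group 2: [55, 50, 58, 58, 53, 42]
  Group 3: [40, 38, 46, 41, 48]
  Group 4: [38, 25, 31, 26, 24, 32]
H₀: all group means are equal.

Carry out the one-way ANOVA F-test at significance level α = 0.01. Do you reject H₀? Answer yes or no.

reject H₀: yes

Group means [43.00, 52.67, 42.60, 29.33], grand mean 41.917
SSB = Σnᵢ(x̄ᵢ−x̄)² = 1653.967; SSW = ΣΣ(x−x̄ᵢ)² = 575.867
MSB = 1653.967/3 = 551.3222; MSW = 575.867/20 = 28.7933
F = MSB/MSW = 19.1476
df = (3, 20)
p-value (upper-tail) = 0.00000
At α=0.01: p < α → reject H₀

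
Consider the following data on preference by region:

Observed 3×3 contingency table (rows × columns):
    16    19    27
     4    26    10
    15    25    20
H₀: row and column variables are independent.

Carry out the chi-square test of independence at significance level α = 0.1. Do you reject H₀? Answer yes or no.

Row totals [62, 40, 60], col totals [35, 70, 57], n=162
χ² = (16−13.40)²/13.40 + (19−26.79)²/26.79 + (27−21.81)²/21.81 + (4−8.64)²/8.64 + (26−17.28)²/17.28 + (10−14.07)²/14.07 + (15−12.96)²/12.96 + (25−25.93)²/25.93 + (20−21.11)²/21.11 = 12.4841
df = 4
p-value (upper-tail) = 0.01409
At α=0.1: p < α → reject H₀

reject H₀: yes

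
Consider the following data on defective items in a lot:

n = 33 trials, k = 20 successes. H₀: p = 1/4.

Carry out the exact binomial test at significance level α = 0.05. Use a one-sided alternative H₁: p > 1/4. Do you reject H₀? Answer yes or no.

reject H₀: yes

Exact binomial: n=33, k=20, p₀=1/4=0.2500
P(X≥20) from Σ C(n,i)·p₀^i·(1−p₀)^(n−i)
p-value (one-sided, H₁ greater) = 0.00002
At α=0.05: p < α → reject H₀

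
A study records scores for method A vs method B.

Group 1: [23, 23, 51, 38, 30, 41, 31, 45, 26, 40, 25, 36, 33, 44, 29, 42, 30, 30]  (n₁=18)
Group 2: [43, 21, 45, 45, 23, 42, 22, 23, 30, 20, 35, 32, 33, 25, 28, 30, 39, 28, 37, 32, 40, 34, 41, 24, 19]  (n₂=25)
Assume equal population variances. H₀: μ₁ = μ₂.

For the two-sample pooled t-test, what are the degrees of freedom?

df = n₁ + n₂ − 2 = 18 + 25 − 2 = 41

degrees of freedom = 41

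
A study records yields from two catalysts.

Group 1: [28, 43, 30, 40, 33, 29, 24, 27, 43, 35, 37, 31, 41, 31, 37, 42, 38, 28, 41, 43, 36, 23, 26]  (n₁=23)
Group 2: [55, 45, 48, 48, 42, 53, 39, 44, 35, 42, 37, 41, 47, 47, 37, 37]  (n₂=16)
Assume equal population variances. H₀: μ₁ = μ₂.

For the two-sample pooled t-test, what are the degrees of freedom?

df = n₁ + n₂ − 2 = 23 + 16 − 2 = 37

degrees of freedom = 37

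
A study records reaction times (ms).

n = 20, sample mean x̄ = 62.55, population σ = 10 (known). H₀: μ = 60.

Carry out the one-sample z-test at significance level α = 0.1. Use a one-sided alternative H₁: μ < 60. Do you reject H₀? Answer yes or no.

reject H₀: no

SE = σ/√n = 10/√20 = 2.2361
z = (x̄−μ₀)/SE = (62.55−60)/2.2361 = 1.1404
p-value (one-sided, H₁ less) = 0.87294
At α=0.1: p ≥ α → fail to reject H₀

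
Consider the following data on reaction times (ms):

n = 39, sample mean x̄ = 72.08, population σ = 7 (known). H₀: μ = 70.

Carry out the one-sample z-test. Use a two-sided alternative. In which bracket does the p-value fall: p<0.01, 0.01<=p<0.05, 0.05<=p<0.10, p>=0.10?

p-value bracket: 0.05<=p<0.10

SE = σ/√n = 7/√39 = 1.1209
z = (x̄−μ₀)/SE = (72.08−70)/1.1209 = 1.8557
p-value (two-sided) = 0.06350
→ bracket: 0.05<=p<0.10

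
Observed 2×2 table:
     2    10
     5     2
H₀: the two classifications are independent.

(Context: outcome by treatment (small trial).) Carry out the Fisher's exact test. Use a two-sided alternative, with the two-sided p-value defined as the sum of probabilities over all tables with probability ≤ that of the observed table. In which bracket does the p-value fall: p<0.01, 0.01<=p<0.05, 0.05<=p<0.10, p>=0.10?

p-value bracket: 0.01<=p<0.05

Margins: r₁=12, r₂=7, c₁=7, c₂=12, n=19
p_obs = C(12,2)·C(7,5)/C(19,7); sum pmf over tables with pmf ≤ p_obs
p-value (two-sided) = 0.04491
→ bracket: 0.01<=p<0.05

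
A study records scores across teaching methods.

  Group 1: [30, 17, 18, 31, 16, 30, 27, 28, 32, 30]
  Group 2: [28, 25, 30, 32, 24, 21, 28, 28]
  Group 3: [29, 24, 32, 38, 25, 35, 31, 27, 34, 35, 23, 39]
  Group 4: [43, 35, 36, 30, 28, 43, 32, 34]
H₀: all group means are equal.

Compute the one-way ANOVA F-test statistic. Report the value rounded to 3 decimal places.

test statistic = 5.292

Group means [25.90, 27.00, 31.00, 35.12], grand mean 29.684
SSB = Σnᵢ(x̄ᵢ−x̄)² = 458.436; SSW = ΣΣ(x−x̄ᵢ)² = 981.775
MSB = 458.436/3 = 152.8118; MSW = 981.775/34 = 28.8757
F = MSB/MSW = 5.2921
df = (3, 34)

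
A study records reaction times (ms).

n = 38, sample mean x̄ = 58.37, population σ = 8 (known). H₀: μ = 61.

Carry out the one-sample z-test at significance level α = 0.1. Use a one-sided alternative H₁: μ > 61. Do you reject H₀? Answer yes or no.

SE = σ/√n = 8/√38 = 1.2978
z = (x̄−μ₀)/SE = (58.37−61)/1.2978 = -2.0266
p-value (one-sided, H₁ greater) = 0.97865
At α=0.1: p ≥ α → fail to reject H₀

reject H₀: no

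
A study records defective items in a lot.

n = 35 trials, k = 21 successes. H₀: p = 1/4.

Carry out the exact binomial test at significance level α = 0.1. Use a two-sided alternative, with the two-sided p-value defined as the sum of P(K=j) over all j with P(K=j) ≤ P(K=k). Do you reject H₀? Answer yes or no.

reject H₀: yes

Exact binomial: n=35, k=21, p₀=1/4=0.2500
P(X=j) = C(n,j)·p₀^j·(1−p₀)^(n−j); p = Σ P(X=j) over j with P(X=j) ≤ P(X=21)
p-value (two-sided) = 0.00001
At α=0.1: p < α → reject H₀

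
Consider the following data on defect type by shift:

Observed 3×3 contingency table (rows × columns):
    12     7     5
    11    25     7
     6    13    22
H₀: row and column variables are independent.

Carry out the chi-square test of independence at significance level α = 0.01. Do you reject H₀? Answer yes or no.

Row totals [24, 43, 41], col totals [29, 45, 34], n=108
χ² = (12−6.44)²/6.44 + (7−10.00)²/10.00 + (5−7.56)²/7.56 + (11−11.55)²/11.55 + (25−17.92)²/17.92 + (7−13.54)²/13.54 + (6−11.01)²/11.01 + (13−17.08)²/17.08 + (22−12.91)²/12.91 = 22.1971
df = 4
p-value (upper-tail) = 0.00018
At α=0.01: p < α → reject H₀

reject H₀: yes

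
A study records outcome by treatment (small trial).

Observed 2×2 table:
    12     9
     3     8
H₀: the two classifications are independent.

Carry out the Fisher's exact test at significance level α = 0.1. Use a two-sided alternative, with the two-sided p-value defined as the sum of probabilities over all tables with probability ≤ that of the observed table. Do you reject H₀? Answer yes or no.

reject H₀: no

Margins: r₁=21, r₂=11, c₁=15, c₂=17, n=32
p_obs = C(21,12)·C(11,3)/C(32,15); sum pmf over tables with pmf ≤ p_obs
p-value (two-sided) = 0.14746
At α=0.1: p ≥ α → fail to reject H₀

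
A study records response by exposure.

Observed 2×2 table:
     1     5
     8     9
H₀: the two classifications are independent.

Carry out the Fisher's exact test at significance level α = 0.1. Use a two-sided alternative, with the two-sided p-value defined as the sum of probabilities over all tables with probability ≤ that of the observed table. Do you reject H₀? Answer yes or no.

reject H₀: no

Margins: r₁=6, r₂=17, c₁=9, c₂=14, n=23
p_obs = C(6,1)·C(17,8)/C(23,9); sum pmf over tables with pmf ≤ p_obs
p-value (two-sided) = 0.34013
At α=0.1: p ≥ α → fail to reject H₀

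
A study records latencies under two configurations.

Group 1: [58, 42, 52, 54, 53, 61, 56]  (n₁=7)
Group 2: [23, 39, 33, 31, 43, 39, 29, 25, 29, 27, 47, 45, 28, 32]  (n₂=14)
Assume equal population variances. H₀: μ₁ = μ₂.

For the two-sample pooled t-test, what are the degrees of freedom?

degrees of freedom = 19

df = n₁ + n₂ − 2 = 7 + 14 − 2 = 19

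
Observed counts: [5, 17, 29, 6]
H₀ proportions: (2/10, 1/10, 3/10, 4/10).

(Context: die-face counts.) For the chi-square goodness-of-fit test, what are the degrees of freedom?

degrees of freedom = 3

df = k − 1 = 4 − 1 = 3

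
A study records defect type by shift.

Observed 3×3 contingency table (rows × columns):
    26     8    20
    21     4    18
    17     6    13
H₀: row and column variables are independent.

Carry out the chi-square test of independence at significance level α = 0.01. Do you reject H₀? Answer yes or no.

Row totals [54, 43, 36], col totals [64, 18, 51], n=133
χ² = (26−25.98)²/25.98 + (8−7.31)²/7.31 + (20−20.71)²/20.71 + (21−20.69)²/20.69 + (4−5.82)²/5.82 + (18−16.49)²/16.49 + (17−17.32)²/17.32 + (6−4.87)²/4.87 + (13−13.80)²/13.80 = 1.1156
df = 4
p-value (upper-tail) = 0.89179
At α=0.01: p ≥ α → fail to reject H₀

reject H₀: no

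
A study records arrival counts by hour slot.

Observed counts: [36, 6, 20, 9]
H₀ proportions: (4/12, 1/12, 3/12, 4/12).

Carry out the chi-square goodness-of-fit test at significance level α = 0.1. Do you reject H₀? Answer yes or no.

reject H₀: yes

n = 71; E_i = n·p_i = [23.67, 5.92, 17.75, 23.67]
χ² = (36−23.67)²/23.67 + (6−5.92)²/5.92 + (20−17.75)²/17.75 + (9−23.67)²/23.67 = 15.8028
df = 3
p-value (upper-tail) = 0.00124
At α=0.1: p < α → reject H₀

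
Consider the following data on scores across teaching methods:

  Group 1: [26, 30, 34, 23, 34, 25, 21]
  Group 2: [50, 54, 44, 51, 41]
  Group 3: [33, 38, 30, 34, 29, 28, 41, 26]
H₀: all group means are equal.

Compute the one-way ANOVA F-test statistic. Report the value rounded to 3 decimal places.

Group means [27.57, 48.00, 32.38], grand mean 34.600
SSB = Σnᵢ(x̄ᵢ−x̄)² = 1283.211; SSW = ΣΣ(x−x̄ᵢ)² = 461.589
MSB = 1283.211/2 = 641.6054; MSW = 461.589/17 = 27.1523
F = MSB/MSW = 23.6299
df = (2, 17)

test statistic = 23.630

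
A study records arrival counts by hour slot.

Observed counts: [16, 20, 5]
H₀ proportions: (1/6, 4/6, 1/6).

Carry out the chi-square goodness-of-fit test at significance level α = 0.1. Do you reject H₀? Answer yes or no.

n = 41; E_i = n·p_i = [6.83, 27.33, 6.83]
χ² = (16−6.83)²/6.83 + (20−27.33)²/27.33 + (5−6.83)²/6.83 = 14.7561
df = 2
p-value (upper-tail) = 0.00062
At α=0.1: p < α → reject H₀

reject H₀: yes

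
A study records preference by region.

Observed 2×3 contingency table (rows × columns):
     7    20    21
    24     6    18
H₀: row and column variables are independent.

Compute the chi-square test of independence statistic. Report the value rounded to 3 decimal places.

test statistic = 17.092

Row totals [48, 48], col totals [31, 26, 39], n=96
χ² = (7−15.50)²/15.50 + (20−13.00)²/13.00 + (21−19.50)²/19.50 + (24−15.50)²/15.50 + (6−13.00)²/13.00 + (18−19.50)²/19.50 = 17.0918
df = 2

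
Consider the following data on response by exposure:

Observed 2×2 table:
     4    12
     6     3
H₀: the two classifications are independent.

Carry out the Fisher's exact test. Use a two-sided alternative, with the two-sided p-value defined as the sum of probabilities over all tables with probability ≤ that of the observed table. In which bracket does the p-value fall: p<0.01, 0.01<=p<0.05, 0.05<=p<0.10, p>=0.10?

p-value bracket: 0.05<=p<0.10

Margins: r₁=16, r₂=9, c₁=10, c₂=15, n=25
p_obs = C(16,4)·C(9,6)/C(25,10); sum pmf over tables with pmf ≤ p_obs
p-value (two-sided) = 0.08722
→ bracket: 0.05<=p<0.10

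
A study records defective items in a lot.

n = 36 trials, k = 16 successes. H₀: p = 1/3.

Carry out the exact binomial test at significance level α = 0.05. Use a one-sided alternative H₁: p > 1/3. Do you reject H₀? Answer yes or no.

reject H₀: no

Exact binomial: n=36, k=16, p₀=1/3=0.3333
P(X≥16) from Σ C(n,i)·p₀^i·(1−p₀)^(n−i)
p-value (one-sided, H₁ greater) = 0.10943
At α=0.05: p ≥ α → fail to reject H₀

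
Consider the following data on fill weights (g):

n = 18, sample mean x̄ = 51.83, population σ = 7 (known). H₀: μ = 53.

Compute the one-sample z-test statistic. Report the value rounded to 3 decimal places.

SE = σ/√n = 7/√18 = 1.6499
z = (x̄−μ₀)/SE = (51.83−53)/1.6499 = -0.7091

test statistic = -0.709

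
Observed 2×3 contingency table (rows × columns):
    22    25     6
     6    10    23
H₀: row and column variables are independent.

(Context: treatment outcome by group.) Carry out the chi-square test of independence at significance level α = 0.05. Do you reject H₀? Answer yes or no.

Row totals [53, 39], col totals [28, 35, 29], n=92
χ² = (22−16.13)²/16.13 + (25−20.16)²/20.16 + (6−16.71)²/16.71 + (6−11.87)²/11.87 + (10−14.84)²/14.84 + (23−12.29)²/12.29 = 23.9614
df = 2
p-value (upper-tail) = 0.00001
At α=0.05: p < α → reject H₀

reject H₀: yes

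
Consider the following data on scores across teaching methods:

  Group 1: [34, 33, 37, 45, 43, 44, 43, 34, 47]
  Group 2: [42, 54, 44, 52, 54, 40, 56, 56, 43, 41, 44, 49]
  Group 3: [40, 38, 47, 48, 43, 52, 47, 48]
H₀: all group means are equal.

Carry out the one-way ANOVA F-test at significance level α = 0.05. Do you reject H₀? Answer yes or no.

Group means [40.00, 47.92, 45.38], grand mean 44.759
SSB = Σnᵢ(x̄ᵢ−x̄)² = 326.519; SSW = ΣΣ(x−x̄ᵢ)² = 812.792
MSB = 326.519/2 = 163.2593; MSW = 812.792/26 = 31.2612
F = MSB/MSW = 5.2224
df = (2, 26)
p-value (upper-tail) = 0.01240
At α=0.05: p < α → reject H₀

reject H₀: yes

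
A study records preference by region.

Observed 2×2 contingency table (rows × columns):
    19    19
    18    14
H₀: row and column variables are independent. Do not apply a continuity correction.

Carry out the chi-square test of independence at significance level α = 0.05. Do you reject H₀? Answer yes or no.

Row totals [38, 32], col totals [37, 33], n=70
χ² = (19−20.09)²/20.09 + (19−17.91)²/17.91 + (18−16.91)²/16.91 + (14−15.09)²/15.09 = 0.2723
df = 1
p-value (upper-tail) = 0.60178
At α=0.05: p ≥ α → fail to reject H₀

reject H₀: no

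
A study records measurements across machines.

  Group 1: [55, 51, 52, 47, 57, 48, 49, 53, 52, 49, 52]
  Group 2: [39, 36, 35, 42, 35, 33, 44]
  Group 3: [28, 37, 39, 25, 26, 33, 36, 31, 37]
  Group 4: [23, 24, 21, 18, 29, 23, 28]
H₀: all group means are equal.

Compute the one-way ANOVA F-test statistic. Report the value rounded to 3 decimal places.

test statistic = 74.361

Group means [51.36, 37.71, 32.44, 23.71], grand mean 37.853
SSB = Σnᵢ(x̄ᵢ−x̄)² = 3670.640; SSW = ΣΣ(x−x̄ᵢ)² = 493.625
MSB = 3670.640/3 = 1223.5466; MSW = 493.625/30 = 16.4542
F = MSB/MSW = 74.3609
df = (3, 30)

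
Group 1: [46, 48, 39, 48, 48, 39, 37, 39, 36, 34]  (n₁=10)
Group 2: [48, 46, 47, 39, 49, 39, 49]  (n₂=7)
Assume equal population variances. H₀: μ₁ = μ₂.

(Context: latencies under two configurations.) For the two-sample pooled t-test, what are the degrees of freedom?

degrees of freedom = 15

df = n₁ + n₂ − 2 = 10 + 7 − 2 = 15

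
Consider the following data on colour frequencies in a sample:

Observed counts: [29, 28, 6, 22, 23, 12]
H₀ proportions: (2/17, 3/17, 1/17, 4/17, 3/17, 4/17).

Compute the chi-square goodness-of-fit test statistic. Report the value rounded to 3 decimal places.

n = 120; E_i = n·p_i = [14.12, 21.18, 7.06, 28.24, 21.18, 28.24]
χ² = (29−14.12)²/14.12 + (28−21.18)²/21.18 + (6−7.06)²/7.06 + (22−28.24)²/28.24 + (23−21.18)²/21.18 + (12−28.24)²/28.24 = 28.9153
df = 5

test statistic = 28.915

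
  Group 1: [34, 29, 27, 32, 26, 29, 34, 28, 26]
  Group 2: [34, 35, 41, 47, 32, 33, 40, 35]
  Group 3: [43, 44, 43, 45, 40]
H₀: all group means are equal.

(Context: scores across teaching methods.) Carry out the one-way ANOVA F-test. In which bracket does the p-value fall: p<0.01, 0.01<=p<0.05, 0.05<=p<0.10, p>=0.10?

p-value bracket: p<0.01

Group means [29.44, 37.12, 43.00], grand mean 35.318
SSB = Σnᵢ(x̄ᵢ−x̄)² = 631.676; SSW = ΣΣ(x−x̄ᵢ)² = 277.097
MSB = 631.676/2 = 315.8378; MSW = 277.097/19 = 14.5841
F = MSB/MSW = 21.6564
df = (2, 19)
p-value (upper-tail) = 0.00001
→ bracket: p<0.01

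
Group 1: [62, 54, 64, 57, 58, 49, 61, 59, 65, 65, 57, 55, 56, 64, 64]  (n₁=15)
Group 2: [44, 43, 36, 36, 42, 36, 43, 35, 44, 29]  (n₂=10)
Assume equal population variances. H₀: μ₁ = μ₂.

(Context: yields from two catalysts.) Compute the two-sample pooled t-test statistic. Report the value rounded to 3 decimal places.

test statistic = 10.277

x̄₁=59.333, s₁=4.761, n₁=15
x̄₂=38.800, s₂=5.095, n₂=10
s_p² = [14·4.761² + 9·5.095²]/23 = 23.9536
SE = √(s_p²·(1/15+1/10)) = 1.9981
t = (59.333−38.800)/1.9981 = 10.2766
df = 23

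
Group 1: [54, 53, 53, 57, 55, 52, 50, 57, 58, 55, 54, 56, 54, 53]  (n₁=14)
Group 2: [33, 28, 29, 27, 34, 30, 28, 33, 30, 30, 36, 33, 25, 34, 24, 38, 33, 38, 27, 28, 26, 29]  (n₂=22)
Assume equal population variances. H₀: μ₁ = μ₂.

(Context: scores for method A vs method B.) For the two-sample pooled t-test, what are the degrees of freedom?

degrees of freedom = 34

df = n₁ + n₂ − 2 = 14 + 22 − 2 = 34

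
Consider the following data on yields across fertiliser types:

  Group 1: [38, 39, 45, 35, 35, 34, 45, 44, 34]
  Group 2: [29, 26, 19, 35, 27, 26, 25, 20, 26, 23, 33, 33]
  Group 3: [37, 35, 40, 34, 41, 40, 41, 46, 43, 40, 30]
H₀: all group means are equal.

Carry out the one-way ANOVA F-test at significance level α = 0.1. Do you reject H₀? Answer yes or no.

Group means [38.78, 26.83, 38.82], grand mean 34.312
SSB = Σnᵢ(x̄ᵢ−x̄)² = 1074.016; SSW = ΣΣ(x−x̄ᵢ)² = 656.859
MSB = 1074.016/2 = 537.0082; MSW = 656.859/29 = 22.6503
F = MSB/MSW = 23.7087
df = (2, 29)
p-value (upper-tail) = 0.00000
At α=0.1: p < α → reject H₀

reject H₀: yes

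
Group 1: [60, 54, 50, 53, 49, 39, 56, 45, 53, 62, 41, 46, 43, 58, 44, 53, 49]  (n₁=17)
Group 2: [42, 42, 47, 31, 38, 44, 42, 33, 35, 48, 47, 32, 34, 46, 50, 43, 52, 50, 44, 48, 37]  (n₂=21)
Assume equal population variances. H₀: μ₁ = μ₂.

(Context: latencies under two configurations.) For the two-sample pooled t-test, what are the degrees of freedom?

df = n₁ + n₂ − 2 = 17 + 21 − 2 = 36

degrees of freedom = 36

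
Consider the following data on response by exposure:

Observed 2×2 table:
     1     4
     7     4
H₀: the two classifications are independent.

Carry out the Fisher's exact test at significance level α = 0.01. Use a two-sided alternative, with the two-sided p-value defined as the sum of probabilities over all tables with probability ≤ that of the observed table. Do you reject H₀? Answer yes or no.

Margins: r₁=5, r₂=11, c₁=8, c₂=8, n=16
p_obs = C(5,1)·C(11,7)/C(16,8); sum pmf over tables with pmf ≤ p_obs
p-value (two-sided) = 0.28205
At α=0.01: p ≥ α → fail to reject H₀

reject H₀: no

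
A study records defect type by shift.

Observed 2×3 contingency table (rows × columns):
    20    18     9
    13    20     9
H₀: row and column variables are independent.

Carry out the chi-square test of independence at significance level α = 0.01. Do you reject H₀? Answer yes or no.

Row totals [47, 42], col totals [33, 38, 18], n=89
χ² = (20−17.43)²/17.43 + (18−20.07)²/20.07 + (9−9.51)²/9.51 + (13−15.57)²/15.57 + (20−17.93)²/17.93 + (9−8.49)²/8.49 = 1.3134
df = 2
p-value (upper-tail) = 0.51857
At α=0.01: p ≥ α → fail to reject H₀

reject H₀: no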